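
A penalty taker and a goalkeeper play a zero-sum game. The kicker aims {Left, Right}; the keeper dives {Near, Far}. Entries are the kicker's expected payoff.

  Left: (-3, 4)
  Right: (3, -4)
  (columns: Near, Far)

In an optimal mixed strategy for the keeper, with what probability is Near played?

Row minima: Left → -3, Right → -4; maximin = -3.
Column maxima: Near → 3, Far → 4; minimax = 3.
-3 ≠ 3, so there is no saddle point; optimal play is mixed.
Let the kicker play Left with probability p. Expected payoff against Near: (-3)p + 3(1−p) = −6p + 3; against Far: 4p + (-4)(1−p) = 8p − 4.
Setting these equal: −6p + 3 = 8p − 4 ⇒ −14p = -7 ⇒ p = 1/2, and the value is (-6)·(1/2) + 3 = 0.
For the keeper: with q = P(Near), equating Left's and Right's payoffs gives −7q + 4 = 7q − 4 ⇒ q = 4/7.

4/7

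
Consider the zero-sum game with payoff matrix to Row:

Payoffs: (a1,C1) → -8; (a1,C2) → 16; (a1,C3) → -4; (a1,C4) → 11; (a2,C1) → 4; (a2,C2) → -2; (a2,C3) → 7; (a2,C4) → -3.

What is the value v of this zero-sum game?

10/13

Row minima: a1 → -8, a2 → -3; maximin = -3.
Column maxima: C1 → 4, C2 → 16, C3 → 7, C4 → 11; minimax = 4.
-3 ≠ 4, so there is no saddle point; optimal play is mixed.
C2 is strictly dominated by C4 (it gives Row strictly more in every row), so Column never plays it.
C3 is strictly dominated by C1 (it gives Row strictly more in every row), so Column never plays it.
On the remaining 2×2 (a1, a2 vs C1, C4):
Let Row play a1 with probability p. Expected payoff against C1: (-8)p + 4(1−p) = −12p + 4; against C4: 11p + (-3)(1−p) = 14p − 3.
Setting these equal: −12p + 4 = 14p − 3 ⇒ −26p = -7 ⇒ p = 7/26, and the value is (-12)·(7/26) + 4 = 10/13.
For Column: with q = P(C1), equating a1's and a2's payoffs gives −19q + 11 = 7q − 3 ⇒ q = 7/13.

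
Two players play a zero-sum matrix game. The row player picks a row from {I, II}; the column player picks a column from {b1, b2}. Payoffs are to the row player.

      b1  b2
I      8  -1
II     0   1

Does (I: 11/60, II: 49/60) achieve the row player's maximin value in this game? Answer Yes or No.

No

Against b1 this mix gives (11/60)·8 + (49/60)·0 = 22/15.
Against b2 this mix gives (11/60)·(-1) + (49/60)·1 = 19/30.
The column player will play b2, holding the row player to 19/30. Shifting weight toward the row that does better against b2 would raise this floor (the equalizing mix achieves 4/5 against both b2 and b1), so the proposed strategy is not optimal.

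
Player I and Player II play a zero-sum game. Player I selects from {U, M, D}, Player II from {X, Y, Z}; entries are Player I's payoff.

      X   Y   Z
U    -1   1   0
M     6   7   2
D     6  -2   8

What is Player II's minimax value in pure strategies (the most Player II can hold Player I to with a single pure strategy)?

Column maxima: X → 6, Y → 7, Z → 8.
The smallest of these is 6.

6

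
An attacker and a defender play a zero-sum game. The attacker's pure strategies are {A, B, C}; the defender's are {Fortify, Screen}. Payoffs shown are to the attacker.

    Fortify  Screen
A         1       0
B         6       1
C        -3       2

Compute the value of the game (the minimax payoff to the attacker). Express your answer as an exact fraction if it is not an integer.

3/2

Row minima: A → 0, B → 1, C → -3; maximin = 1.
Column maxima: Fortify → 6, Screen → 2; minimax = 2.
1 ≠ 2, so there is no saddle point; optimal play is mixed.
A is strictly dominated by B, so the attacker never plays it.
On the remaining 2×2 (B, C vs Fortify, Screen):
Let the attacker play B with probability p. Expected payoff against Fortify: 6p + (-3)(1−p) = 9p − 3; against Screen: 1p + 2(1−p) = −p + 2.
Setting these equal: 9p − 3 = −p + 2 ⇒ 10p = 5 ⇒ p = 1/2, and the value is (9)·(1/2) − 3 = 3/2.
For the defender: with q = P(Fortify), equating B's and C's payoffs gives 5q + 1 = −5q + 2 ⇒ q = 1/10.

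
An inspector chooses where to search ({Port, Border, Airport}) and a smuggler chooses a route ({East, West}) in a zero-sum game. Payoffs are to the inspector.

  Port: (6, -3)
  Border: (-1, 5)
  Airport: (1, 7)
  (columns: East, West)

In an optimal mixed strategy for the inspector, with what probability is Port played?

2/5

Row minima: Port → -3, Border → -1, Airport → 1; maximin = 1.
Column maxima: East → 6, West → 7; minimax = 6.
1 ≠ 6, so there is no saddle point; optimal play is mixed.
Border is strictly dominated by Airport, so the inspector never plays it.
On the remaining 2×2 (Port, Airport vs East, West):
Let the inspector play Port with probability p. Expected payoff against East: 6p + 1(1−p) = 5p + 1; against West: (-3)p + 7(1−p) = −10p + 7.
Setting these equal: 5p + 1 = −10p + 7 ⇒ 15p = 6 ⇒ p = 2/5, and the value is (5)·(2/5) + 1 = 3.
For the smuggler: with q = P(East), equating Port's and Airport's payoffs gives 9q − 3 = −6q + 7 ⇒ q = 2/3.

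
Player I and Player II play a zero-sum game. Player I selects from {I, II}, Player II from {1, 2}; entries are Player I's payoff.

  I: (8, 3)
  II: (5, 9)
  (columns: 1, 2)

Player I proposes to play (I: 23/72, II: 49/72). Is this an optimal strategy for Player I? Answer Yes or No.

No

Against 1 this mix gives (23/72)·8 + (49/72)·5 = 143/24.
Against 2 this mix gives (23/72)·3 + (49/72)·9 = 85/12.
Player II will play 1, holding Player I to 143/24. Shifting weight toward the row that does better against 1 would raise this floor (the equalizing mix achieves 19/3 against both 1 and 2), so the proposed strategy is not optimal.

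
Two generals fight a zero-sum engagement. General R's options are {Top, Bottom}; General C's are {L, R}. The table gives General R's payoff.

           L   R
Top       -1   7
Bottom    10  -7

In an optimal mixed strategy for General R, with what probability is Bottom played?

Row minima: Top → -1, Bottom → -7; maximin = -1.
Column maxima: L → 10, R → 7; minimax = 7.
-1 ≠ 7, so there is no saddle point; optimal play is mixed.
Let General R play Top with probability p. Expected payoff against L: (-1)p + 10(1−p) = −11p + 10; against R: 7p + (-7)(1−p) = 14p − 7.
Setting these equal: −11p + 10 = 14p − 7 ⇒ −25p = -17 ⇒ p = 17/25, and the value is (-11)·(17/25) + 10 = 63/25.
For General C: with q = P(L), equating Top's and Bottom's payoffs gives −8q + 7 = 17q − 7 ⇒ q = 14/25.

8/25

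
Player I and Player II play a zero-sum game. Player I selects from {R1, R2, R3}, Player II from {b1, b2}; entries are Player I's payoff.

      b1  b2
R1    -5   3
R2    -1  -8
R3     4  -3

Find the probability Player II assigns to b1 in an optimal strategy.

Row minima: R1 → -5, R2 → -8, R3 → -3; maximin = -3.
Column maxima: b1 → 4, b2 → 3; minimax = 3.
-3 ≠ 3, so there is no saddle point; optimal play is mixed.
R2 is strictly dominated by R3, so Player I never plays it.
On the remaining 2×2 (R1, R3 vs b1, b2):
Let Player I play R1 with probability p. Expected payoff against b1: (-5)p + 4(1−p) = −9p + 4; against b2: 3p + (-3)(1−p) = 6p − 3.
Setting these equal: −9p + 4 = 6p − 3 ⇒ −15p = -7 ⇒ p = 7/15, and the value is (-9)·(7/15) + 4 = -1/5.
For Player II: with q = P(b1), equating R1's and R3's payoffs gives −8q + 3 = 7q − 3 ⇒ q = 2/5.

2/5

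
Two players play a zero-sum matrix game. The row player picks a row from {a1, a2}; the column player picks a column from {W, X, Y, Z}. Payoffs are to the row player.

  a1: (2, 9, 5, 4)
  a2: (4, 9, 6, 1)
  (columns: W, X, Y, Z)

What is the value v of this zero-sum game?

14/5

Row minima: a1 → 2, a2 → 1; maximin = 2.
Column maxima: W → 4, X → 9, Y → 6, Z → 4; minimax = 4.
2 ≠ 4, so there is no saddle point; optimal play is mixed.
X is strictly dominated by W (it gives the row player strictly more in every row), so the column player never plays it.
Y is strictly dominated by W (it gives the row player strictly more in every row), so the column player never plays it.
On the remaining 2×2 (a1, a2 vs W, Z):
Let the row player play a1 with probability p. Expected payoff against W: 2p + 4(1−p) = −2p + 4; against Z: 4p + 1(1−p) = 3p + 1.
Setting these equal: −2p + 4 = 3p + 1 ⇒ −5p = -3 ⇒ p = 3/5, and the value is (-2)·(3/5) + 4 = 14/5.
For the column player: with q = P(W), equating a1's and a2's payoffs gives −2q + 4 = 3q + 1 ⇒ q = 3/5.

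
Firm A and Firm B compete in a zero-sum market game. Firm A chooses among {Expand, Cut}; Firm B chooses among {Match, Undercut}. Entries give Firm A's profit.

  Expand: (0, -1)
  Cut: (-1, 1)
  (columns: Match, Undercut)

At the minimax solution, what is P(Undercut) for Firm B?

1/3

Row minima: Expand → -1, Cut → -1; maximin = -1.
Column maxima: Match → 0, Undercut → 1; minimax = 0.
-1 ≠ 0, so there is no saddle point; optimal play is mixed.
Let Firm A play Expand with probability p. Expected payoff against Match: 0p + (-1)(1−p) = p − 1; against Undercut: (-1)p + 1(1−p) = −2p + 1.
Setting these equal: p − 1 = −2p + 1 ⇒ 3p = 2 ⇒ p = 2/3, and the value is (1)·(2/3) − 1 = -1/3.
For Firm B: with q = P(Match), equating Expand's and Cut's payoffs gives q − 1 = −2q + 1 ⇒ q = 2/3.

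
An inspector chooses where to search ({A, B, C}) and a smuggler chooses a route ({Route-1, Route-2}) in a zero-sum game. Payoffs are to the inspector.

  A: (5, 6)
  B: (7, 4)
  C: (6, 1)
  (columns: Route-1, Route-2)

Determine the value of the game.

11/2

Row minima: A → 5, B → 4, C → 1; maximin = 5.
Column maxima: Route-1 → 7, Route-2 → 6; minimax = 6.
5 ≠ 6, so there is no saddle point; optimal play is mixed.
C is strictly dominated by B, so the inspector never plays it.
On the remaining 2×2 (A, B vs Route-1, Route-2):
Let the inspector play A with probability p. Expected payoff against Route-1: 5p + 7(1−p) = −2p + 7; against Route-2: 6p + 4(1−p) = 2p + 4.
Setting these equal: −2p + 7 = 2p + 4 ⇒ −4p = -3 ⇒ p = 3/4, and the value is (-2)·(3/4) + 7 = 11/2.
For the smuggler: with q = P(Route-1), equating A's and B's payoffs gives −q + 6 = 3q + 4 ⇒ q = 1/2.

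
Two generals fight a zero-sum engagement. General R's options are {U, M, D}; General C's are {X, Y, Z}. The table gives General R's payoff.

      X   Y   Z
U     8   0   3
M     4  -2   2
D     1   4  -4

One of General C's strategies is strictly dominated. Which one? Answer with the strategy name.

Z holds General R's payoff strictly below X in every row: 3 < 8, 2 < 4, -4 < 1.
So X is strictly dominated for General C.

X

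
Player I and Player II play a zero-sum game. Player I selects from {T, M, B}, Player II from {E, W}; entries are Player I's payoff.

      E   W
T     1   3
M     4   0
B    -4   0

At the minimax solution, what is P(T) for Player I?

2/3

Row minima: T → 1, M → 0, B → -4; maximin = 1.
Column maxima: E → 4, W → 3; minimax = 3.
1 ≠ 3, so there is no saddle point; optimal play is mixed.
B is strictly dominated by T, so Player I never plays it.
On the remaining 2×2 (T, M vs E, W):
Let Player I play T with probability p. Expected payoff against E: 1p + 4(1−p) = −3p + 4; against W: 3p + 0(1−p) = 3p.
Setting these equal: −3p + 4 = 3p ⇒ −6p = -4 ⇒ p = 2/3, and the value is (-3)·(2/3) + 4 = 2.
For Player II: with q = P(E), equating T's and M's payoffs gives −2q + 3 = 4q ⇒ q = 1/2.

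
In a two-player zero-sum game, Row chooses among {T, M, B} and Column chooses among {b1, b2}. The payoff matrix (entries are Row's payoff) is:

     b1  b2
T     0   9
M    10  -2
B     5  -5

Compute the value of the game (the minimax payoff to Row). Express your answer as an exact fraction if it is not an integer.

30/7

Row minima: T → 0, M → -2, B → -5; maximin = 0.
Column maxima: b1 → 10, b2 → 9; minimax = 9.
0 ≠ 9, so there is no saddle point; optimal play is mixed.
B is strictly dominated by M, so Row never plays it.
On the remaining 2×2 (T, M vs b1, b2):
Let Row play T with probability p. Expected payoff against b1: 0p + 10(1−p) = −10p + 10; against b2: 9p + (-2)(1−p) = 11p − 2.
Setting these equal: −10p + 10 = 11p − 2 ⇒ −21p = -12 ⇒ p = 4/7, and the value is (-10)·(4/7) + 10 = 30/7.
For Column: with q = P(b1), equating T's and M's payoffs gives −9q + 9 = 12q − 2 ⇒ q = 11/21.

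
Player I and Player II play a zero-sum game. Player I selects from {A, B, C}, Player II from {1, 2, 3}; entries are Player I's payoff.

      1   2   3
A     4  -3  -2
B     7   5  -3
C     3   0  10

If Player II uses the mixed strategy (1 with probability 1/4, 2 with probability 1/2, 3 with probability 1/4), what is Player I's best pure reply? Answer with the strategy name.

B

Expected payoff of A: (1/4)·4 + (1/2)·(-3) + (1/4)·(-2) = -1.
Expected payoff of B: (1/4)·7 + (1/2)·5 + (1/4)·(-3) = 7/2.
Expected payoff of C: (1/4)·3 + (1/2)·0 + (1/4)·10 = 13/4.
The largest is 7/2, so Player I's best response is B.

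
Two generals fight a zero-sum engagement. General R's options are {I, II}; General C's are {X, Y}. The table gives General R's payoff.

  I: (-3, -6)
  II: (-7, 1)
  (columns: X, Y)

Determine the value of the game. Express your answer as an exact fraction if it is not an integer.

-45/11

Row minima: I → -6, II → -7; maximin = -6.
Column maxima: X → -3, Y → 1; minimax = -3.
-6 ≠ -3, so there is no saddle point; optimal play is mixed.
Let General R play I with probability p. Expected payoff against X: (-3)p + (-7)(1−p) = 4p − 7; against Y: (-6)p + 1(1−p) = −7p + 1.
Setting these equal: 4p − 7 = −7p + 1 ⇒ 11p = 8 ⇒ p = 8/11, and the value is (4)·(8/11) − 7 = -45/11.
For General C: with q = P(X), equating I's and II's payoffs gives 3q − 6 = −8q + 1 ⇒ q = 7/11.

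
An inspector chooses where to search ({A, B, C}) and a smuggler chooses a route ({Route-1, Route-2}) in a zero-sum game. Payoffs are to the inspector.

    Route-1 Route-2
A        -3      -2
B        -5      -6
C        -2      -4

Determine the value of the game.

Row minima: A → -3, B → -6, C → -4; maximin = -3.
Column maxima: Route-1 → -2, Route-2 → -2; minimax = -2.
-3 ≠ -2, so there is no saddle point; optimal play is mixed.
B is strictly dominated by A, so the inspector never plays it.
On the remaining 2×2 (A, C vs Route-1, Route-2):
Let the inspector play A with probability p. Expected payoff against Route-1: (-3)p + (-2)(1−p) = −p − 2; against Route-2: (-2)p + (-4)(1−p) = 2p − 4.
Setting these equal: −p − 2 = 2p − 4 ⇒ −3p = -2 ⇒ p = 2/3, and the value is (-1)·(2/3) − 2 = -8/3.
For the smuggler: with q = P(Route-1), equating A's and C's payoffs gives −q − 2 = 2q − 4 ⇒ q = 2/3.

-8/3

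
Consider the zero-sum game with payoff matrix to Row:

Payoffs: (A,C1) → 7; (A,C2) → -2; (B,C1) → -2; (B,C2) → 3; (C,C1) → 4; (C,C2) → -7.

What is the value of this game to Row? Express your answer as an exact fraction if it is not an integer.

17/14

Row minima: A → -2, B → -2, C → -7; maximin = -2.
Column maxima: C1 → 7, C2 → 3; minimax = 3.
-2 ≠ 3, so there is no saddle point; optimal play is mixed.
C is strictly dominated by A, so Row never plays it.
On the remaining 2×2 (A, B vs C1, C2):
Let Row play A with probability p. Expected payoff against C1: 7p + (-2)(1−p) = 9p − 2; against C2: (-2)p + 3(1−p) = −5p + 3.
Setting these equal: 9p − 2 = −5p + 3 ⇒ 14p = 5 ⇒ p = 5/14, and the value is (9)·(5/14) − 2 = 17/14.
For Column: with q = P(C1), equating A's and B's payoffs gives 9q − 2 = −5q + 3 ⇒ q = 5/14.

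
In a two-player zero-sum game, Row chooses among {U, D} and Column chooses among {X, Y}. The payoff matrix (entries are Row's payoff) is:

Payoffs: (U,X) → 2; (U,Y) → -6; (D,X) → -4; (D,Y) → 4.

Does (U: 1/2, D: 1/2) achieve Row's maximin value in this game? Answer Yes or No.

Yes

Against X this mix gives (1/2)·2 + (1/2)·(-4) = -1.
Against Y this mix gives (1/2)·(-6) + (1/2)·4 = -1.
All of Column's active replies (X, Y) yield -1, and no column does worse for Row. The mix makes Column indifferent and guarantees -1, so it is optimal.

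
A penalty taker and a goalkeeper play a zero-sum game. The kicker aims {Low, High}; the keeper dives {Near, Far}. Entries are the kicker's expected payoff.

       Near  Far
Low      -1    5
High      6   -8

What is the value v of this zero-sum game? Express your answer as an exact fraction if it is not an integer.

Row minima: Low → -1, High → -8; maximin = -1.
Column maxima: Near → 6, Far → 5; minimax = 5.
-1 ≠ 5, so there is no saddle point; optimal play is mixed.
Let the kicker play Low with probability p. Expected payoff against Near: (-1)p + 6(1−p) = −7p + 6; against Far: 5p + (-8)(1−p) = 13p − 8.
Setting these equal: −7p + 6 = 13p − 8 ⇒ −20p = -14 ⇒ p = 7/10, and the value is (-7)·(7/10) + 6 = 11/10.
For the keeper: with q = P(Near), equating Low's and High's payoffs gives −6q + 5 = 14q − 8 ⇒ q = 13/20.

11/10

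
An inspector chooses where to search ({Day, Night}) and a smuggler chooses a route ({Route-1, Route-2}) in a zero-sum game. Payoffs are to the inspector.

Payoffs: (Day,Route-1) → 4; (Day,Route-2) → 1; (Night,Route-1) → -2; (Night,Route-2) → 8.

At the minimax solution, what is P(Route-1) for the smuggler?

7/13

Row minima: Day → 1, Night → -2; maximin = 1.
Column maxima: Route-1 → 4, Route-2 → 8; minimax = 4.
1 ≠ 4, so there is no saddle point; optimal play is mixed.
Let the inspector play Day with probability p. Expected payoff against Route-1: 4p + (-2)(1−p) = 6p − 2; against Route-2: 1p + 8(1−p) = −7p + 8.
Setting these equal: 6p − 2 = −7p + 8 ⇒ 13p = 10 ⇒ p = 10/13, and the value is (6)·(10/13) − 2 = 34/13.
For the smuggler: with q = P(Route-1), equating Day's and Night's payoffs gives 3q + 1 = −10q + 8 ⇒ q = 7/13.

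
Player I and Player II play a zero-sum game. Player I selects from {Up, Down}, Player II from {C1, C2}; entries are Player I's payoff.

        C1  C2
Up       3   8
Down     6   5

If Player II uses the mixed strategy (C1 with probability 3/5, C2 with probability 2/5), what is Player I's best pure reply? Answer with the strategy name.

Down

Expected payoff of Up: (3/5)·3 + (2/5)·8 = 5.
Expected payoff of Down: (3/5)·6 + (2/5)·5 = 28/5.
The largest is 28/5, so Player I's best response is Down.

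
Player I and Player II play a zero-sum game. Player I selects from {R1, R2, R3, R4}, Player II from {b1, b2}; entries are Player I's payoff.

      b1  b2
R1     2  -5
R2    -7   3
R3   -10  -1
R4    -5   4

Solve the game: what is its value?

-17/16

Row minima: R1 → -5, R2 → -7, R3 → -10, R4 → -5; maximin = -5.
Column maxima: b1 → 2, b2 → 4; minimax = 2.
-5 ≠ 2, so there is no saddle point; optimal play is mixed.
R2 is strictly dominated by R4, so Player I never plays it.
R3 is strictly dominated by R4, so Player I never plays it.
On the remaining 2×2 (R1, R4 vs b1, b2):
Let Player I play R1 with probability p. Expected payoff against b1: 2p + (-5)(1−p) = 7p − 5; against b2: (-5)p + 4(1−p) = −9p + 4.
Setting these equal: 7p − 5 = −9p + 4 ⇒ 16p = 9 ⇒ p = 9/16, and the value is (7)·(9/16) − 5 = -17/16.
For Player II: with q = P(b1), equating R1's and R4's payoffs gives 7q − 5 = −9q + 4 ⇒ q = 9/16.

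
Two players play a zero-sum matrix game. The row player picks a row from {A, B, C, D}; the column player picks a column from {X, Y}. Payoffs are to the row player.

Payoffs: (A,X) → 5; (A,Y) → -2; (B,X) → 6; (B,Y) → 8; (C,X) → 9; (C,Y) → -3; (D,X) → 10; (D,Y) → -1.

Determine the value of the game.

Row minima: A → -2, B → 6, C → -3, D → -1; maximin = 6.
Column maxima: X → 10, Y → 8; minimax = 8.
6 ≠ 8, so there is no saddle point; optimal play is mixed.
A is strictly dominated by B, so the row player never plays it.
C is strictly dominated by D, so the row player never plays it.
On the remaining 2×2 (B, D vs X, Y):
Let the row player play B with probability p. Expected payoff against X: 6p + 10(1−p) = −4p + 10; against Y: 8p + (-1)(1−p) = 9p − 1.
Setting these equal: −4p + 10 = 9p − 1 ⇒ −13p = -11 ⇒ p = 11/13, and the value is (-4)·(11/13) + 10 = 86/13.
For the column player: with q = P(X), equating B's and D's payoffs gives −2q + 8 = 11q − 1 ⇒ q = 9/13.

86/13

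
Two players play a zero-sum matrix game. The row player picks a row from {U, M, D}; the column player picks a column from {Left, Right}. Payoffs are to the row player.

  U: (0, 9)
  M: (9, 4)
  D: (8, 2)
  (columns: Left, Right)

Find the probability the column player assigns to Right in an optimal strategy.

9/14

Row minima: U → 0, M → 4, D → 2; maximin = 4.
Column maxima: Left → 9, Right → 9; minimax = 9.
4 ≠ 9, so there is no saddle point; optimal play is mixed.
D is strictly dominated by M, so the row player never plays it.
On the remaining 2×2 (U, M vs Left, Right):
Let the row player play U with probability p. Expected payoff against Left: 0p + 9(1−p) = −9p + 9; against Right: 9p + 4(1−p) = 5p + 4.
Setting these equal: −9p + 9 = 5p + 4 ⇒ −14p = -5 ⇒ p = 5/14, and the value is (-9)·(5/14) + 9 = 81/14.
For the column player: with q = P(Left), equating U's and M's payoffs gives −9q + 9 = 5q + 4 ⇒ q = 5/14.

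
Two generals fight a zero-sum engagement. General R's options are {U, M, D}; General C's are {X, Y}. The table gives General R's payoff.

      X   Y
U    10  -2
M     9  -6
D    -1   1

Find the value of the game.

Row minima: U → -2, M → -6, D → -1; maximin = -1.
Column maxima: X → 10, Y → 1; minimax = 1.
-1 ≠ 1, so there is no saddle point; optimal play is mixed.
M is strictly dominated by U, so General R never plays it.
On the remaining 2×2 (U, D vs X, Y):
Let General R play U with probability p. Expected payoff against X: 10p + (-1)(1−p) = 11p − 1; against Y: (-2)p + 1(1−p) = −3p + 1.
Setting these equal: 11p − 1 = −3p + 1 ⇒ 14p = 2 ⇒ p = 1/7, and the value is (11)·(1/7) − 1 = 4/7.
For General C: with q = P(X), equating U's and D's payoffs gives 12q − 2 = −2q + 1 ⇒ q = 3/14.

4/7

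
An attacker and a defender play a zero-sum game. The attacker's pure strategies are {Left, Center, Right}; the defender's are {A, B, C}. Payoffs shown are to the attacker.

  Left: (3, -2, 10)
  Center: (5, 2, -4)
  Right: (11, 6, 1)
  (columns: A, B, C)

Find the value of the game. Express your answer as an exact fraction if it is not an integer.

Row minima: Left → -2, Center → -4, Right → 1; maximin = 1.
Column maxima: A → 11, B → 6, C → 10; minimax = 6.
1 ≠ 6, so there is no saddle point; optimal play is mixed.
Center is strictly dominated by Right, so the attacker never plays it.
A is strictly dominated by B (it gives the attacker strictly more in every row), so the defender never plays it.
On the remaining 2×2 (Left, Right vs B, C):
Let the attacker play Left with probability p. Expected payoff against B: (-2)p + 6(1−p) = −8p + 6; against C: 10p + 1(1−p) = 9p + 1.
Setting these equal: −8p + 6 = 9p + 1 ⇒ −17p = -5 ⇒ p = 5/17, and the value is (-8)·(5/17) + 6 = 62/17.
For the defender: with q = P(B), equating Left's and Right's payoffs gives −12q + 10 = 5q + 1 ⇒ q = 9/17.

62/17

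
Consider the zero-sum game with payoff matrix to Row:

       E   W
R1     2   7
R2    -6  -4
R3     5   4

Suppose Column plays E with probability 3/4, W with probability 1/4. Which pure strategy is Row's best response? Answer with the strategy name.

Expected payoff of R1: (3/4)·2 + (1/4)·7 = 13/4.
Expected payoff of R2: (3/4)·(-6) + (1/4)·(-4) = -11/2.
Expected payoff of R3: (3/4)·5 + (1/4)·4 = 19/4.
The largest is 19/4, so Row's best response is R3.

R3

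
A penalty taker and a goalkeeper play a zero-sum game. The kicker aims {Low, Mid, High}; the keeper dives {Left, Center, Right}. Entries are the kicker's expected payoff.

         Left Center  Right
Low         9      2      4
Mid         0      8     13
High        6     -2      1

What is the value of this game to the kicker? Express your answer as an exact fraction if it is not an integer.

24/5

Row minima: Low → 2, Mid → 0, High → -2; maximin = 2.
Column maxima: Left → 9, Center → 8, Right → 13; minimax = 8.
2 ≠ 8, so there is no saddle point; optimal play is mixed.
High is strictly dominated by Low, so the kicker never plays it.
Right is strictly dominated by Center (it gives the kicker strictly more in every row), so the keeper never plays it.
On the remaining 2×2 (Low, Mid vs Left, Center):
Let the kicker play Low with probability p. Expected payoff against Left: 9p + 0(1−p) = 9p; against Center: 2p + 8(1−p) = −6p + 8.
Setting these equal: 9p = −6p + 8 ⇒ 15p = 8 ⇒ p = 8/15, and the value is (9)·(8/15) = 24/5.
For the keeper: with q = P(Left), equating Low's and Mid's payoffs gives 7q + 2 = −8q + 8 ⇒ q = 2/5.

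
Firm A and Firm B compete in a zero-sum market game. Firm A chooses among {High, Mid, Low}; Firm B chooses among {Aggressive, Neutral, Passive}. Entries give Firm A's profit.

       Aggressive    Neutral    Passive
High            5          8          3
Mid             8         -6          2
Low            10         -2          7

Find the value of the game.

Row minima: High → 3, Mid → -6, Low → -2; maximin = 3.
Column maxima: Aggressive → 10, Neutral → 8, Passive → 7; minimax = 7.
3 ≠ 7, so there is no saddle point; optimal play is mixed.
Mid is strictly dominated by Low, so Firm A never plays it.
Aggressive is strictly dominated by Passive (it gives Firm A strictly more in every row), so Firm B never plays it.
On the remaining 2×2 (High, Low vs Neutral, Passive):
Let Firm A play High with probability p. Expected payoff against Neutral: 8p + (-2)(1−p) = 10p − 2; against Passive: 3p + 7(1−p) = −4p + 7.
Setting these equal: 10p − 2 = −4p + 7 ⇒ 14p = 9 ⇒ p = 9/14, and the value is (10)·(9/14) − 2 = 31/7.
For Firm B: with q = P(Neutral), equating High's and Low's payoffs gives 5q + 3 = −9q + 7 ⇒ q = 2/7.

31/7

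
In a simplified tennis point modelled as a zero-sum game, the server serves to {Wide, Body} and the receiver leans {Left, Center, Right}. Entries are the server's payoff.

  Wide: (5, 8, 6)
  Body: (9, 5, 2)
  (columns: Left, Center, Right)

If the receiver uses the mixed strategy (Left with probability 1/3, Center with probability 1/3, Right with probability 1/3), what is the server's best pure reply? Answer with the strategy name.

Expected payoff of Wide: (1/3)·5 + (1/3)·8 + (1/3)·6 = 19/3.
Expected payoff of Body: (1/3)·9 + (1/3)·5 + (1/3)·2 = 16/3.
The largest is 19/3, so the server's best response is Wide.

Wide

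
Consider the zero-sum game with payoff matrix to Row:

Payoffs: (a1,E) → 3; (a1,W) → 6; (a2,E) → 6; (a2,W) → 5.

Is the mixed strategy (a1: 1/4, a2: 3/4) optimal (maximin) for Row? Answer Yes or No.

Against E this mix gives (1/4)·3 + (3/4)·6 = 21/4.
Against W this mix gives (1/4)·6 + (3/4)·5 = 21/4.
All of Column's active replies (E, W) yield 21/4, and no column does worse for Row. The mix makes Column indifferent and guarantees 21/4, so it is optimal.

Yes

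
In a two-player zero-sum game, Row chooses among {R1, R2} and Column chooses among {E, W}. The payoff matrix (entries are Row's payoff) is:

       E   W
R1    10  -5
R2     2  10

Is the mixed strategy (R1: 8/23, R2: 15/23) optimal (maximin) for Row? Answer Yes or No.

Yes

Against E this mix gives (8/23)·10 + (15/23)·2 = 110/23.
Against W this mix gives (8/23)·(-5) + (15/23)·10 = 110/23.
All of Column's active replies (E, W) yield 110/23, and no column does worse for Row. The mix makes Column indifferent and guarantees 110/23, so it is optimal.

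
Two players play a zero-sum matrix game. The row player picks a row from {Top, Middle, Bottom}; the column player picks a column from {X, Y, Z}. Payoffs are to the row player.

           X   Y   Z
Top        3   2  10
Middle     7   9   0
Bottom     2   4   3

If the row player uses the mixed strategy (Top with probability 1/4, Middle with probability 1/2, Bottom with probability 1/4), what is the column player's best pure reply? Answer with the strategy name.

If the column player plays X, the row player's expected payoff is (1/4)·3 + (1/2)·7 + (1/4)·2 = 19/4.
If the column player plays Y, the row player's expected payoff is (1/4)·2 + (1/2)·9 + (1/4)·4 = 6.
If the column player plays Z, the row player's expected payoff is (1/4)·10 + (1/2)·0 + (1/4)·3 = 13/4.
The column player minimizes the row player's payoff; the smallest is 13/4, so the best response is Z.

Z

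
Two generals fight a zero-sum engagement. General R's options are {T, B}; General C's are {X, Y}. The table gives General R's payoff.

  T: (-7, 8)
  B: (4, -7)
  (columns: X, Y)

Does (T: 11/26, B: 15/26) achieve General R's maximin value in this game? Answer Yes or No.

Against X this mix gives (11/26)·(-7) + (15/26)·4 = -17/26.
Against Y this mix gives (11/26)·8 + (15/26)·(-7) = -17/26.
All of General C's active replies (X, Y) yield -17/26, and no column does worse for General R. The mix makes General C indifferent and guarantees -17/26, so it is optimal.

Yes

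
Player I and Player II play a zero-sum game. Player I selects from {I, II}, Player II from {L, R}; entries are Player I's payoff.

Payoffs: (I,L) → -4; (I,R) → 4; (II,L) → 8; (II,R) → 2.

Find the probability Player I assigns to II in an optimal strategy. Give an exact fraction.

Row minima: I → -4, II → 2; maximin = 2.
Column maxima: L → 8, R → 4; minimax = 4.
2 ≠ 4, so there is no saddle point; optimal play is mixed.
Let Player I play I with probability p. Expected payoff against L: (-4)p + 8(1−p) = −12p + 8; against R: 4p + 2(1−p) = 2p + 2.
Setting these equal: −12p + 8 = 2p + 2 ⇒ −14p = -6 ⇒ p = 3/7, and the value is (-12)·(3/7) + 8 = 20/7.
For Player II: with q = P(L), equating I's and II's payoffs gives −8q + 4 = 6q + 2 ⇒ q = 1/7.

4/7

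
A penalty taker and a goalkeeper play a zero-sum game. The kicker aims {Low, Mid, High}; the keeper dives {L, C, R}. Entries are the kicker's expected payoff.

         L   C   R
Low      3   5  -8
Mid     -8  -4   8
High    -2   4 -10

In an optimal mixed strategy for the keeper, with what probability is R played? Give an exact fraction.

Row minima: Low → -8, Mid → -8, High → -10; maximin = -8.
Column maxima: L → 3, C → 5, R → 8; minimax = 3.
-8 ≠ 3, so there is no saddle point; optimal play is mixed.
High is strictly dominated by Low, so the kicker never plays it.
C is strictly dominated by L (it gives the kicker strictly more in every row), so the keeper never plays it.
On the remaining 2×2 (Low, Mid vs L, R):
Let the kicker play Low with probability p. Expected payoff against L: 3p + (-8)(1−p) = 11p − 8; against R: (-8)p + 8(1−p) = −16p + 8.
Setting these equal: 11p − 8 = −16p + 8 ⇒ 27p = 16 ⇒ p = 16/27, and the value is (11)·(16/27) − 8 = -40/27.
For the keeper: with q = P(L), equating Low's and Mid's payoffs gives 11q − 8 = −16q + 8 ⇒ q = 16/27.

11/27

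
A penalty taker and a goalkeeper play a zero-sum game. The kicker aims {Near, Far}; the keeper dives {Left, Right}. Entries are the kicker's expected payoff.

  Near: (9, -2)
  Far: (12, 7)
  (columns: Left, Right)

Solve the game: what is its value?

Row minima: Near → -2, Far → 7; maximin = 7.
Column maxima: Left → 12, Right → 7; minimax = 7.
Since maximin = minimax = 7, there is a saddle point and the value is 7.

7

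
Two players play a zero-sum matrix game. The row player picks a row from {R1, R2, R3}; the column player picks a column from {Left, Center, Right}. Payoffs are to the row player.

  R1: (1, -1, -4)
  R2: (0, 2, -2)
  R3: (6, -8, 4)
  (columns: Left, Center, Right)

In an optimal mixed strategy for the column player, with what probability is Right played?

Row minima: R1 → -4, R2 → -2, R3 → -8; maximin = -2.
Column maxima: Left → 6, Center → 2, Right → 4; minimax = 2.
-2 ≠ 2, so there is no saddle point; optimal play is mixed.
Left is strictly dominated by Right (it gives the row player strictly more in every row), so the column player never plays it.
With Left eliminated, R1 is strictly dominated by R2 (R2 gives the row player strictly more in every remaining column), so the row player never plays it.
On the remaining 2×2 (R2, R3 vs Center, Right):
Let the row player play R2 with probability p. Expected payoff against Center: 2p + (-8)(1−p) = 10p − 8; against Right: (-2)p + 4(1−p) = −6p + 4.
Setting these equal: 10p − 8 = −6p + 4 ⇒ 16p = 12 ⇒ p = 3/4, and the value is (10)·(3/4) − 8 = -1/2.
For the column player: with q = P(Center), equating R2's and R3's payoffs gives 4q − 2 = −12q + 4 ⇒ q = 3/8.

5/8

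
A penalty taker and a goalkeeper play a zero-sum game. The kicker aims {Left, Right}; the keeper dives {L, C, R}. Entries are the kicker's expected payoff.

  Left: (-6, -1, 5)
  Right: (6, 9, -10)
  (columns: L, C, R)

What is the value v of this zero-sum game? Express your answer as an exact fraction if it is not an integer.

Row minima: Left → -6, Right → -10; maximin = -6.
Column maxima: L → 6, C → 9, R → 5; minimax = 5.
-6 ≠ 5, so there is no saddle point; optimal play is mixed.
C is strictly dominated by L (it gives the kicker strictly more in every row), so the keeper never plays it.
On the remaining 2×2 (Left, Right vs L, R):
Let the kicker play Left with probability p. Expected payoff against L: (-6)p + 6(1−p) = −12p + 6; against R: 5p + (-10)(1−p) = 15p − 10.
Setting these equal: −12p + 6 = 15p − 10 ⇒ −27p = -16 ⇒ p = 16/27, and the value is (-12)·(16/27) + 6 = -10/9.
For the keeper: with q = P(L), equating Left's and Right's payoffs gives −11q + 5 = 16q − 10 ⇒ q = 5/9.

-10/9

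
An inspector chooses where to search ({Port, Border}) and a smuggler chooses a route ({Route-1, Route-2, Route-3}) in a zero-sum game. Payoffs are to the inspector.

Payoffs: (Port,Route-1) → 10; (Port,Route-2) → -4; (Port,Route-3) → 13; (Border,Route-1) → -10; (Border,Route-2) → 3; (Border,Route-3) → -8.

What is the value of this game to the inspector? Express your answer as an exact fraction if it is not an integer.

-10/27

Row minima: Port → -4, Border → -10; maximin = -4.
Column maxima: Route-1 → 10, Route-2 → 3, Route-3 → 13; minimax = 3.
-4 ≠ 3, so there is no saddle point; optimal play is mixed.
Route-3 is strictly dominated by Route-1 (it gives the inspector strictly more in every row), so the smuggler never plays it.
On the remaining 2×2 (Port, Border vs Route-1, Route-2):
Let the inspector play Port with probability p. Expected payoff against Route-1: 10p + (-10)(1−p) = 20p − 10; against Route-2: (-4)p + 3(1−p) = −7p + 3.
Setting these equal: 20p − 10 = −7p + 3 ⇒ 27p = 13 ⇒ p = 13/27, and the value is (20)·(13/27) − 10 = -10/27.
For the smuggler: with q = P(Route-1), equating Port's and Border's payoffs gives 14q − 4 = −13q + 3 ⇒ q = 7/27.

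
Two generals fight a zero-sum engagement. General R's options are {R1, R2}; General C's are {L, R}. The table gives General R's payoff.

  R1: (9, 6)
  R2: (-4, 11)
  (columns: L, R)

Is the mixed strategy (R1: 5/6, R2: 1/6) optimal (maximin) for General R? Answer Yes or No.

Against L this mix gives (5/6)·9 + (1/6)·(-4) = 41/6.
Against R this mix gives (5/6)·6 + (1/6)·11 = 41/6.
All of General C's active replies (L, R) yield 41/6, and no column does worse for General R. The mix makes General C indifferent and guarantees 41/6, so it is optimal.

Yes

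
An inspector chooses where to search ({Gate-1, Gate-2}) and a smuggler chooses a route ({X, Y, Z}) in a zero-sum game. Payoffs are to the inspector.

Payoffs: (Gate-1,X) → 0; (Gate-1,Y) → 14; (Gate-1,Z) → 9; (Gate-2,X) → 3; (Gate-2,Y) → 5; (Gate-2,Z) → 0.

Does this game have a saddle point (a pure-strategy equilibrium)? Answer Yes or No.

Row minima: Gate-1 → 0, Gate-2 → 0; maximin = 0.
Column maxima: X → 3, Y → 14, Z → 9; minimax = 3.
0 ≠ 3, so no pure-strategy equilibrium exists.

No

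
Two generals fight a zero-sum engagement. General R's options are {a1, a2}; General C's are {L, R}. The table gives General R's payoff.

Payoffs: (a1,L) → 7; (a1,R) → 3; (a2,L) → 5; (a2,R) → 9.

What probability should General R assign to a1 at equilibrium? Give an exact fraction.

1/2

Row minima: a1 → 3, a2 → 5; maximin = 5.
Column maxima: L → 7, R → 9; minimax = 7.
5 ≠ 7, so there is no saddle point; optimal play is mixed.
Let General R play a1 with probability p. Expected payoff against L: 7p + 5(1−p) = 2p + 5; against R: 3p + 9(1−p) = −6p + 9.
Setting these equal: 2p + 5 = −6p + 9 ⇒ 8p = 4 ⇒ p = 1/2, and the value is (2)·(1/2) + 5 = 6.
For General C: with q = P(L), equating a1's and a2's payoffs gives 4q + 3 = −4q + 9 ⇒ q = 3/4.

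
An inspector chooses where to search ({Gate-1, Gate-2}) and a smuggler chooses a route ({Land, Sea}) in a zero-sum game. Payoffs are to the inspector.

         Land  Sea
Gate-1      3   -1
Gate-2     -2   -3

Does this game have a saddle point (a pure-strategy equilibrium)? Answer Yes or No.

Row minima: Gate-1 → -1, Gate-2 → -3; maximin = -1.
Column maxima: Land → 3, Sea → -1; minimax = -1.
maximin = minimax = -1, so a saddle point exists.

Yes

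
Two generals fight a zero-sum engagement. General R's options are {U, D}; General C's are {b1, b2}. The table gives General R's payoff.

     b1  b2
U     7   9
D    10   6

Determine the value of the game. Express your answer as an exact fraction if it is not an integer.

8

Row minima: U → 7, D → 6; maximin = 7.
Column maxima: b1 → 10, b2 → 9; minimax = 9.
7 ≠ 9, so there is no saddle point; optimal play is mixed.
Let General R play U with probability p. Expected payoff against b1: 7p + 10(1−p) = −3p + 10; against b2: 9p + 6(1−p) = 3p + 6.
Setting these equal: −3p + 10 = 3p + 6 ⇒ −6p = -4 ⇒ p = 2/3, and the value is (-3)·(2/3) + 10 = 8.
For General C: with q = P(b1), equating U's and D's payoffs gives −2q + 9 = 4q + 6 ⇒ q = 1/2.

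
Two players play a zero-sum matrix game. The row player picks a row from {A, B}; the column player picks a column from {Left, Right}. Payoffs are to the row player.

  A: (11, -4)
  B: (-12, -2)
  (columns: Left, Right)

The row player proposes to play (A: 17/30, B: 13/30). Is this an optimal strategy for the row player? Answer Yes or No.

Against Left this mix gives (17/30)·11 + (13/30)·(-12) = 31/30.
Against Right this mix gives (17/30)·(-4) + (13/30)·(-2) = -47/15.
The column player will play Right, holding the row player to -47/15. Shifting weight toward the row that does better against Right would raise this floor (the equalizing mix achieves -14/5 against both Right and Left), so the proposed strategy is not optimal.

No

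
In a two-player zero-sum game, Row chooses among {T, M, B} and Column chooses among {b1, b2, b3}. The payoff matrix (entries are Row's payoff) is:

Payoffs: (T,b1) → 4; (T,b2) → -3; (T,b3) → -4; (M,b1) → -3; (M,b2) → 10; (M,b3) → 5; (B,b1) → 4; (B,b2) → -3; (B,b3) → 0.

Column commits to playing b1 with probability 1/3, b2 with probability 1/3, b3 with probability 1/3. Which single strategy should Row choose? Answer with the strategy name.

Expected payoff of T: (1/3)·4 + (1/3)·(-3) + (1/3)·(-4) = -1.
Expected payoff of M: (1/3)·(-3) + (1/3)·10 + (1/3)·5 = 4.
Expected payoff of B: (1/3)·4 + (1/3)·(-3) + (1/3)·0 = 1/3.
The largest is 4, so Row's best response is M.

M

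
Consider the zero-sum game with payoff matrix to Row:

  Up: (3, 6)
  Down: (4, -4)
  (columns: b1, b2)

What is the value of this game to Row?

Row minima: Up → 3, Down → -4; maximin = 3.
Column maxima: b1 → 4, b2 → 6; minimax = 4.
3 ≠ 4, so there is no saddle point; optimal play is mixed.
Let Row play Up with probability p. Expected payoff against b1: 3p + 4(1−p) = −p + 4; against b2: 6p + (-4)(1−p) = 10p − 4.
Setting these equal: −p + 4 = 10p − 4 ⇒ −11p = -8 ⇒ p = 8/11, and the value is (-1)·(8/11) + 4 = 36/11.
For Column: with q = P(b1), equating Up's and Down's payoffs gives −3q + 6 = 8q − 4 ⇒ q = 10/11.

36/11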